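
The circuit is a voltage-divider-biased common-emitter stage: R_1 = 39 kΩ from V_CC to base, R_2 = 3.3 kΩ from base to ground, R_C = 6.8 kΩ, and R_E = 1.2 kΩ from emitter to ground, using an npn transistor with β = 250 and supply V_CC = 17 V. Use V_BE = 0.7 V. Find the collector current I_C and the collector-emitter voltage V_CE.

Thevenize the base divider: V_Th = V_CC·R_2/(R_1+R_2) = 17×3.3/42.3 = 1.33 V, R_Th = R_1‖R_2 = 3.04 kΩ.
Base-emitter loop: V_Th = I_B·R_Th + V_BE + (β+1)I_B·R_E, so I_B = (1.33 − 0.7) / (3.04 + 251×1.2) = 0.00206 mA.
I_C = β·I_B = 250×0.00206 = 0.515 mA, and I_E = (β+1)I_B = 0.517 mA.
V_CE = V_CC − I_C·R_C − I_E·R_E = 17 − 0.515×6.8 − 0.517×1.2 = 12.9 V.
V_CE = 12.9 V > 0.2 V confirms active-region operation.

I_C ≈ 0.51 mA, V_CE ≈ 13 V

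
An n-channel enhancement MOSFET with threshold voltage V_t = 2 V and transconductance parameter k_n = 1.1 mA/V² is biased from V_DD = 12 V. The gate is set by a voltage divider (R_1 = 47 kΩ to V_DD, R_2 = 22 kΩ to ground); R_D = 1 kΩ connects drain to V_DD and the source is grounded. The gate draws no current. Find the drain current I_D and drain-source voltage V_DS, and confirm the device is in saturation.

V_G = V_DD·R_2/(R_1+R_2) = 12×22/69 = 3.83 V. With the source grounded, V_GS = V_G = 3.83 V.
Assume saturation: I_D = (k_n/2)(V_GS − V_t)² = (1.1/2)×(3.83 − 2)² = 0.55×1.83² = 1.83 mA.
V_DS = V_DD − I_D·R_D = 12 − 1.83×1 = 10.2 V.
Saturation requires V_DS ≥ V_GS − V_t = 1.83 V; 10.2 ≥ 1.83 ✓.

I_D ≈ 1.8 mA, V_DS ≈ 10 V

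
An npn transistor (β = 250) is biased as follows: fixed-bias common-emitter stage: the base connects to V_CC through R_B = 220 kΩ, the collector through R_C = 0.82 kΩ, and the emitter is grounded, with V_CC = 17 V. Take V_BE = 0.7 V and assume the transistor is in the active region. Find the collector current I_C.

I_C ≈ 19 mA

Base loop: V_CC = I_B·R_B + V_BE, so I_B = (17 − 0.7)/220 kΩ = 0.0741 mA.
In the active region I_C = β·I_B = 250 × 0.0741 = 18.5 mA.
Collector loop: V_CE = V_CC − I_C·R_C = 17 − 18.5×0.82 = 1.81 V.
Since V_CE = 1.81 V > V_CE(sat) ≈ 0.2 V, the transistor is in the active region as assumed.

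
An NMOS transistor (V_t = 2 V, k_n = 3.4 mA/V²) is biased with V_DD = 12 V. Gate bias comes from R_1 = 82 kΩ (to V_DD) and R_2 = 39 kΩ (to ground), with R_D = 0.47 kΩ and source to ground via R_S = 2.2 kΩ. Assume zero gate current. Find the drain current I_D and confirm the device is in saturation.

V_G = V_DD·R_2/(R_1+R_2) = 12×39/121 = 3.87 V.
Assume saturation: I_D = (k_n/2)(V_GS − V_t)² with V_GS = V_G − I_D·R_S = 3.87 − 2.2·I_D.
Substituting gives 8.23·I_D² − 15·I_D + 5.93 = 0, with roots I_D = 0.583 or 1.24 mA.
The root I_D = 1.24 mA gives V_GS = 1.15 V ≤ V_t, so take I_D = 0.583 mA.
Then V_GS = 2.59 V and V_DS = V_DD − I_D(R_D+R_S) = 12 − 0.583×2.67 = 10.4 V.
Saturation requires V_DS ≥ V_GS − V_t = 0.586 V; 10.4 ≥ 0.586 ✓.

I_D ≈ 0.58 mA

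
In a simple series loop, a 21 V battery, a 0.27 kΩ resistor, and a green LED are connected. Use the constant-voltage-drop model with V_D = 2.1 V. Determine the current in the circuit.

KVL around the loop: 21 = V_D + I·R = 2.1 + I × 0.27 kΩ.
So I = (21 − 2.1) / 0.27 kΩ = 18.9 / 0.27 = 70 mA.

I ≈ 70 mA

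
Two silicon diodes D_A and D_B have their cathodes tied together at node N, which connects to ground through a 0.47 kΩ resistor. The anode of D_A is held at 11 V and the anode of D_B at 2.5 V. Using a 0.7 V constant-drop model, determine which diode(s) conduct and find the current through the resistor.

Only D_A conducts; I_R ≈ 22 mA

Assume both conduct. Then node N would need to be at both 11−0.7 = 10.3 V and 2.5−0.7 = 1.8 V, which is impossible.
Assume only D_A conducts: V_N = 11 − 0.7 = 10.3 V, so I_R = 10.3/0.47 = 21.9 mA.
Check D_B: its anode-to-cathode voltage is 2.5 − 10.3 = -7.8 V < 0.7 V, so it is off. The assumption is consistent.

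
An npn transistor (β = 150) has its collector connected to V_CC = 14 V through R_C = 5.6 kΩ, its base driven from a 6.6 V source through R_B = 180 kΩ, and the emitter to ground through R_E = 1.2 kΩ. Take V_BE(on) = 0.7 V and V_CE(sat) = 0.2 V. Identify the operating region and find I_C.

saturation; I_C ≈ 2 mA

Assume active: I_B = (6.6 − 0.7)/(180 + 151×1.2) = 0.0163 mA, I_C = β·I_B = 2.45 mA.
Then V_CE = 14 − 2.45×5.6 − 2.47×1.2 = -2.68 V < 0.2 V — the active assumption fails.
Re-solve with V_CE = 0.2 V. KCL at the emitter: V_E/R_E = (V_BB−0.7−V_E)/R_B + (V_CC−0.2−V_E)/R_C, giving V_E = 2.45 V.
I_C = (V_CC − 0.2 − V_E)/R_C = (13.8 − 2.45)/5.6 = 2.03 mA.
Check: I_B = (5.9 − 2.45)/180 = 0.0191 mA, and β·I_B = 2.87 mA > I_C, confirming saturation.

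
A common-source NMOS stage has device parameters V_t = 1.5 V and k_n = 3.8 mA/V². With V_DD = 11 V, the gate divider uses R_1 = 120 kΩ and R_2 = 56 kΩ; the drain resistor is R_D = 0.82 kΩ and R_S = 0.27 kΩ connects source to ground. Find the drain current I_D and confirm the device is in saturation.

I_D ≈ 2.9 mA

V_G = V_DD·R_2/(R_1+R_2) = 11×56/176 = 3.5 V.
Assume saturation: I_D = (k_n/2)(V_GS − V_t)² with V_GS = V_G − I_D·R_S = 3.5 − 0.27·I_D.
Substituting gives 0.139·I_D² − 3.05·I_D + 7.6 = 0, with roots I_D = 2.86 or 19.2 mA.
The root I_D = 19.2 mA gives V_GS = -1.68 V ≤ V_t, so take I_D = 2.86 mA.
Then V_GS = 2.73 V and V_DS = V_DD − I_D(R_D+R_S) = 11 − 2.86×1.09 = 7.88 V.
Saturation requires V_DS ≥ V_GS − V_t = 1.23 V; 7.88 ≥ 1.23 ✓.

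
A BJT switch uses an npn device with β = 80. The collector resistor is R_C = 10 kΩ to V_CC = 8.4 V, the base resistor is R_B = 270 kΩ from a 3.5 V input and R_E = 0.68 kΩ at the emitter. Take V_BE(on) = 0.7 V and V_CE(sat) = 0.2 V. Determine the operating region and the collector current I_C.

Assume active. Base-emitter loop: I_B = (V_BB − V_BE)/(R_B + (β+1)R_E) = (3.5 − 0.7)/(270 + 81×0.68) = 0.00861 mA.
I_C = β·I_B = 80×0.00861 = 0.689 mA.
V_CE = V_CC − I_C·R_C − I_E·R_E = 8.4 − 0.689×10 − 0.698×0.68 = 1.03 V > V_CE(sat), so the active-region assumption holds.

active; I_C ≈ 0.69 mA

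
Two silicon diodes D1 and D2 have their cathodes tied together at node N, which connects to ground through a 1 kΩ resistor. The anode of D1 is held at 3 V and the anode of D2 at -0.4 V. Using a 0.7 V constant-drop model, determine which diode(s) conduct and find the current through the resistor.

Assume both conduct. Then node N would need to be at both 3−0.7 = 2.3 V and -0.4−0.7 = -1.1 V, which is impossible.
Assume only D1 conducts: V_N = 3 − 0.7 = 2.3 V, so I_R = 2.3/1 = 2.3 mA.
Check D2: its anode-to-cathode voltage is -0.4 − 2.3 = -2.7 V < 0.7 V, so it is off. The assumption is consistent.

Only D1 conducts; I_R ≈ 2.3 mA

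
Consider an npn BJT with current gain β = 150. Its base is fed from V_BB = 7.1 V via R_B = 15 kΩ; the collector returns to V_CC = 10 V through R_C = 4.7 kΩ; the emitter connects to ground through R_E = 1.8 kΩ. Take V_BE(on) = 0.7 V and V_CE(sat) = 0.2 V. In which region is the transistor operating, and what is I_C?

Assume active: I_B = (7.1 − 0.7)/(15 + 151×1.8) = 0.0223 mA, I_C = β·I_B = 3.35 mA.
Then V_CE = 10 − 3.35×4.7 − 3.37×1.8 = -11.8 V < 0.2 V — the active assumption fails.
Re-solve with V_CE = 0.2 V. KCL at the emitter: V_E/R_E = (V_BB−0.7−V_E)/R_B + (V_CC−0.2−V_E)/R_C, giving V_E = 3.01 V.
I_C = (V_CC − 0.2 − V_E)/R_C = (9.8 − 3.01)/4.7 = 1.45 mA.
Check: I_B = (6.4 − 3.01)/15 = 0.226 mA, and β·I_B = 33.9 mA > I_C, confirming saturation.

saturation; I_C ≈ 1.4 mA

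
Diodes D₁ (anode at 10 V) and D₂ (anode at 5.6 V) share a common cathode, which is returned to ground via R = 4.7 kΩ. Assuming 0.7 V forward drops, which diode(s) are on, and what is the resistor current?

Assume both conduct. Then node N would need to be at both 10−0.7 = 9.3 V and 5.6−0.7 = 4.9 V, which is impossible.
Assume only D₁ conducts: V_N = 10 − 0.7 = 9.3 V, so I_R = 9.3/4.7 = 1.98 mA.
Check D₂: its anode-to-cathode voltage is 5.6 − 9.3 = -3.7 V < 0.7 V, so it is off. The assumption is consistent.

Only D₁ conducts; I_R ≈ 2 mA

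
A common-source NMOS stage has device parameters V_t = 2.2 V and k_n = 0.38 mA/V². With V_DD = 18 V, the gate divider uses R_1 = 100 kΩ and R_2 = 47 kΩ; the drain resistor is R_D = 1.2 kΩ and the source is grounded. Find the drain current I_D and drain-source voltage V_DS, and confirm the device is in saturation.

I_D ≈ 2.4 mA, V_DS ≈ 15 V

V_G = V_DD·R_2/(R_1+R_2) = 18×47/147 = 5.76 V. With the source grounded, V_GS = V_G = 5.76 V.
Assume saturation: I_D = (k_n/2)(V_GS − V_t)² = (0.38/2)×(5.76 − 2.2)² = 0.19×3.56² = 2.4 mA.
V_DS = V_DD − I_D·R_D = 18 − 2.4×1.2 = 15.1 V.
Saturation requires V_DS ≥ V_GS − V_t = 3.56 V; 15.1 ≥ 3.56 ✓.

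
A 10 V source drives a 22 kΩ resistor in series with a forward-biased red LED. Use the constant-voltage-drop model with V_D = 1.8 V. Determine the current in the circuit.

I ≈ 0.37 mA

KVL around the loop: 10 = V_D + I·R = 1.8 + I × 22 kΩ.
So I = (10 − 1.8) / 22 kΩ = 8.2 / 22 = 0.373 mA.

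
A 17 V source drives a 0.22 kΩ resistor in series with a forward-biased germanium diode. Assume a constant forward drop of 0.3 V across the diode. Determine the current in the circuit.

KVL around the loop: 17 = V_D + I·R = 0.3 + I × 0.22 kΩ.
So I = (17 − 0.3) / 0.22 kΩ = 16.7 / 0.22 = 75.9 mA.

I ≈ 76 mA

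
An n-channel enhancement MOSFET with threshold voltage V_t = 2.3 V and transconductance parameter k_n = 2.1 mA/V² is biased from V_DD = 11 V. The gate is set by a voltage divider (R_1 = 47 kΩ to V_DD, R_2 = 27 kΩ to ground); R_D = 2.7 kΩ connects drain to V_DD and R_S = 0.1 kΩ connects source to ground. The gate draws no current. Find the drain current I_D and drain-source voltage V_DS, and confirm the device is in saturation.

I_D ≈ 2.3 mA, V_DS ≈ 4.5 V

V_G = V_DD·R_2/(R_1+R_2) = 11×27/74 = 4.01 V.
Assume saturation: I_D = (k_n/2)(V_GS − V_t)² with V_GS = V_G − I_D·R_S = 4.01 − 0.1·I_D.
Substituting gives 0.0105·I_D² − 1.36·I_D + 3.08 = 0, with roots I_D = 2.31 or 127 mA.
The root I_D = 127 mA gives V_GS = -8.71 V ≤ V_t, so take I_D = 2.31 mA.
Then V_GS = 3.78 V and V_DS = V_DD − I_D(R_D+R_S) = 11 − 2.31×2.8 = 4.54 V.
Saturation requires V_DS ≥ V_GS − V_t = 1.48 V; 4.54 ≥ 1.48 ✓.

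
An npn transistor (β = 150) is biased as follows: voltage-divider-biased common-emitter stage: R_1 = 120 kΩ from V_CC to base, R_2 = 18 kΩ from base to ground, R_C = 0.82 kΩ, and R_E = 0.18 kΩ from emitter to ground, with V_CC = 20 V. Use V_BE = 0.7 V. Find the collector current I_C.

I_C ≈ 6.7 mA

Thevenize the base divider: V_Th = V_CC·R_2/(R_1+R_2) = 20×18/138 = 2.61 V, R_Th = R_1‖R_2 = 15.7 kΩ.
Base-emitter loop: V_Th = I_B·R_Th + V_BE + (β+1)I_B·R_E, so I_B = (2.61 − 0.7) / (15.7 + 151×0.18) = 0.0446 mA.
I_C = β·I_B = 150×0.0446 = 6.68 mA, and I_E = (β+1)I_B = 6.73 mA.
V_CE = V_CC − I_C·R_C − I_E·R_E = 20 − 6.68×0.82 − 6.73×0.18 = 13.3 V.
V_CE = 13.3 V > 0.2 V confirms active-region operation.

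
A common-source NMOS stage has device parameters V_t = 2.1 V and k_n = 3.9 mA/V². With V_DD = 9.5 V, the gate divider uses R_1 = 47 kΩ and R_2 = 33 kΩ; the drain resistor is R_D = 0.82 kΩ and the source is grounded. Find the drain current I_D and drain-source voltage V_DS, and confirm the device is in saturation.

V_G = V_DD·R_2/(R_1+R_2) = 9.5×33/80 = 3.92 V. With the source grounded, V_GS = V_G = 3.92 V.
Assume saturation: I_D = (k_n/2)(V_GS − V_t)² = (3.9/2)×(3.92 − 2.1)² = 1.95×1.82² = 6.45 mA.
V_DS = V_DD − I_D·R_D = 9.5 − 6.45×0.82 = 4.21 V.
Saturation requires V_DS ≥ V_GS − V_t = 1.82 V; 4.21 ≥ 1.82 ✓.

I_D ≈ 6.5 mA, V_DS ≈ 4.2 V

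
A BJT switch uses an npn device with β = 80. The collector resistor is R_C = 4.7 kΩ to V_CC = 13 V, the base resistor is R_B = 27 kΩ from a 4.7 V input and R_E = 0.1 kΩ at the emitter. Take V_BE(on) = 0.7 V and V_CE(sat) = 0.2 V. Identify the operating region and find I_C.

saturation; I_C ≈ 2.7 mA

Assume active: I_B = (4.7 − 0.7)/(27 + 81×0.1) = 0.114 mA, I_C = β·I_B = 9.12 mA.
Then V_CE = 13 − 9.12×4.7 − 9.23×0.1 = -30.8 V < 0.2 V — the active assumption fails.
Re-solve with V_CE = 0.2 V. KCL at the emitter: V_E/R_E = (V_BB−0.7−V_E)/R_B + (V_CC−0.2−V_E)/R_C, giving V_E = 0.28 V.
I_C = (V_CC − 0.2 − V_E)/R_C = (12.8 − 0.28)/4.7 = 2.66 mA.
Check: I_B = (4 − 0.28)/27 = 0.138 mA, and β·I_B = 11 mA > I_C, confirming saturation.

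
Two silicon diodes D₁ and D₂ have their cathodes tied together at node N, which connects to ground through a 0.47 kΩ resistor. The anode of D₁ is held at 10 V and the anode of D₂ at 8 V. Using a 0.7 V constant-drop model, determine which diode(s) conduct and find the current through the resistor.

Only D₁ conducts; I_R ≈ 20 mA

Assume both conduct. Then node N would need to be at both 10−0.7 = 9.3 V and 8−0.7 = 7.3 V, which is impossible.
Assume only D₁ conducts: V_N = 10 − 0.7 = 9.3 V, so I_R = 9.3/0.47 = 19.8 mA.
Check D₂: its anode-to-cathode voltage is 8 − 9.3 = -1.3 V < 0.7 V, so it is off. The assumption is consistent.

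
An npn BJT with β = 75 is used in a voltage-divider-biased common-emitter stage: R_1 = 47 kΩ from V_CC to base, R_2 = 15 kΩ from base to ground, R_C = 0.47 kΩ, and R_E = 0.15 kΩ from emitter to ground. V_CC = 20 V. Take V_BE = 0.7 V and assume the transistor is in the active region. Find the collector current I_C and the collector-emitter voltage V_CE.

Thevenize the base divider: V_Th = V_CC·R_2/(R_1+R_2) = 20×15/62 = 4.84 V, R_Th = R_1‖R_2 = 11.4 kΩ.
Base-emitter loop: V_Th = I_B·R_Th + V_BE + (β+1)I_B·R_E, so I_B = (4.84 − 0.7) / (11.4 + 76×0.15) = 0.182 mA.
I_C = β·I_B = 75×0.182 = 13.6 mA, and I_E = (β+1)I_B = 13.8 mA.
V_CE = V_CC − I_C·R_C − I_E·R_E = 20 − 13.6×0.47 − 13.8×0.15 = 11.5 V.
V_CE = 11.5 V > 0.2 V confirms active-region operation.

I_C ≈ 14 mA, V_CE ≈ 12 V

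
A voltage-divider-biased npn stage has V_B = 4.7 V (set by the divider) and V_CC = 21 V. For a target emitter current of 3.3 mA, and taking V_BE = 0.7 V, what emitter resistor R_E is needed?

R_E ≈ 1.2 kΩ

V_E = V_B − V_BE = 4.7 − 0.7 = 4 V.
R_E = V_E / I_E = 4 / 3.3 = 1.21 kΩ.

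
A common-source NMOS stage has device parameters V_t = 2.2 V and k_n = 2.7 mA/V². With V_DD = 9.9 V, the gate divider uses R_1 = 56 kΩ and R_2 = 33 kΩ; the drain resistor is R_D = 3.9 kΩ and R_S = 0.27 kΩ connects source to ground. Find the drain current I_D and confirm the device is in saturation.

V_G = V_DD·R_2/(R_1+R_2) = 9.9×33/89 = 3.67 V.
Assume saturation: I_D = (k_n/2)(V_GS − V_t)² with V_GS = V_G − I_D·R_S = 3.67 − 0.27·I_D.
Substituting gives 0.0984·I_D² − 2.07·I_D + 2.92 = 0, with roots I_D = 1.52 or 19.5 mA.
The root I_D = 19.5 mA gives V_GS = -1.6 V ≤ V_t, so take I_D = 1.52 mA.
Then V_GS = 3.26 V and V_DS = V_DD − I_D(R_D+R_S) = 9.9 − 1.52×4.17 = 3.57 V.
Saturation requires V_DS ≥ V_GS − V_t = 1.06 V; 3.57 ≥ 1.06 ✓.

I_D ≈ 1.5 mA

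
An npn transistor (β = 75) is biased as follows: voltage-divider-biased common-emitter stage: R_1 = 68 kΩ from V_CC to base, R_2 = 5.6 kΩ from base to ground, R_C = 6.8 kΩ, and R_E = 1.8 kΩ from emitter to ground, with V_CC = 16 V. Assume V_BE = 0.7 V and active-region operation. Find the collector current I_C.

Thevenize the base divider: V_Th = V_CC·R_2/(R_1+R_2) = 16×5.6/73.6 = 1.22 V, R_Th = R_1‖R_2 = 5.17 kΩ.
Base-emitter loop: V_Th = I_B·R_Th + V_BE + (β+1)I_B·R_E, so I_B = (1.22 − 0.7) / (5.17 + 76×1.8) = 0.00364 mA.
I_C = β·I_B = 75×0.00364 = 0.273 mA, and I_E = (β+1)I_B = 0.277 mA.
V_CE = V_CC − I_C·R_C − I_E·R_E = 16 − 0.273×6.8 − 0.277×1.8 = 13.6 V.
V_CE = 13.6 V > 0.2 V confirms active-region operation.

I_C ≈ 0.27 mA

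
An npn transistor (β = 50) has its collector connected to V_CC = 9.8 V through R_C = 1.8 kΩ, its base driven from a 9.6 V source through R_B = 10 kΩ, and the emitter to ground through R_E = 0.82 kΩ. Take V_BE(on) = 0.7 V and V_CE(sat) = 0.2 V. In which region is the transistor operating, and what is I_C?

saturation; I_C ≈ 3.5 mA

Assume active: I_B = (9.6 − 0.7)/(10 + 51×0.82) = 0.172 mA, I_C = β·I_B = 8.59 mA.
Then V_CE = 9.8 − 8.59×1.8 − 8.76×0.82 = -12.8 V < 0.2 V — the active assumption fails.
Re-solve with V_CE = 0.2 V. KCL at the emitter: V_E/R_E = (V_BB−0.7−V_E)/R_B + (V_CC−0.2−V_E)/R_C, giving V_E = 3.32 V.
I_C = (V_CC − 0.2 − V_E)/R_C = (9.6 − 3.32)/1.8 = 3.49 mA.
Check: I_B = (8.9 − 3.32)/10 = 0.558 mA, and β·I_B = 27.9 mA > I_C, confirming saturation.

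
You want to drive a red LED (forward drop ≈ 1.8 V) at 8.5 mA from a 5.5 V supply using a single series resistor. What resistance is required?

R ≈ 0.44 kΩ

The resistor drops V_S − V_D = 5.5 − 1.8 = 3.7 V at 8.5 mA.
R = 3.7 V / 8.5 mA = 0.435 kΩ.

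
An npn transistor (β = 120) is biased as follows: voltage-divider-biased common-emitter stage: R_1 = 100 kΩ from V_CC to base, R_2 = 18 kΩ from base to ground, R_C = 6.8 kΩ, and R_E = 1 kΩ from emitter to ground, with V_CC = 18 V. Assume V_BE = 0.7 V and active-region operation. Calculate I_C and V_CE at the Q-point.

I_C ≈ 1.8 mA, V_CE ≈ 3.9 V

Thevenize the base divider: V_Th = V_CC·R_2/(R_1+R_2) = 18×18/118 = 2.75 V, R_Th = R_1‖R_2 = 15.3 kΩ.
Base-emitter loop: V_Th = I_B·R_Th + V_BE + (β+1)I_B·R_E, so I_B = (2.75 − 0.7) / (15.3 + 121×1) = 0.015 mA.
I_C = β·I_B = 120×0.015 = 1.8 mA, and I_E = (β+1)I_B = 1.82 mA.
V_CE = V_CC − I_C·R_C − I_E·R_E = 18 − 1.8×6.8 − 1.82×1 = 3.93 V.
V_CE = 3.93 V > 0.2 V confirms active-region operation.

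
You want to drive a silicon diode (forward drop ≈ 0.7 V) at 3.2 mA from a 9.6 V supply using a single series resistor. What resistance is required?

The resistor drops V_S − V_D = 9.6 − 0.7 = 8.9 V at 3.2 mA.
R = 8.9 V / 3.2 mA = 2.78 kΩ.

R ≈ 2.8 kΩ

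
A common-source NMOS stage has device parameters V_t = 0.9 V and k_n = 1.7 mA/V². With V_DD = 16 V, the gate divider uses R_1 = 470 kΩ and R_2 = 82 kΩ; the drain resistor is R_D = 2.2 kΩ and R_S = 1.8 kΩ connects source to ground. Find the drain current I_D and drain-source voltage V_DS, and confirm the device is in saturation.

V_G = V_DD·R_2/(R_1+R_2) = 16×82/552 = 2.38 V.
Assume saturation: I_D = (k_n/2)(V_GS − V_t)² with V_GS = V_G − I_D·R_S = 2.38 − 1.8·I_D.
Substituting gives 2.75·I_D² − 5.52·I_D + 1.85 = 0, with roots I_D = 0.427 or 1.58 mA.
The root I_D = 1.58 mA gives V_GS = -0.462 V ≤ V_t, so take I_D = 0.427 mA.
Then V_GS = 1.61 V and V_DS = V_DD − I_D(R_D+R_S) = 16 − 0.427×4 = 14.3 V.
Saturation requires V_DS ≥ V_GS − V_t = 0.709 V; 14.3 ≥ 0.709 ✓.

I_D ≈ 0.43 mA, V_DS ≈ 14 V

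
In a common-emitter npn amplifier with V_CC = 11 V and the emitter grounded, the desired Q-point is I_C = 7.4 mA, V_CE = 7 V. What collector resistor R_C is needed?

Collector loop: V_CC = I_C·R_C + V_CE.
R_C = (V_CC − V_CE)/I_C = (11 − 7)/7.4 = 0.541 kΩ.

R_C ≈ 0.54 kΩ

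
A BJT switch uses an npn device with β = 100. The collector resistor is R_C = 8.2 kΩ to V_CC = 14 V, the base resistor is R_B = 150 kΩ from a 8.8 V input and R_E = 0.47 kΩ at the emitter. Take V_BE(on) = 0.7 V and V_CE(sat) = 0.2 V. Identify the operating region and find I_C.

saturation; I_C ≈ 1.6 mA

Assume active: I_B = (8.8 − 0.7)/(150 + 101×0.47) = 0.041 mA, I_C = β·I_B = 4.1 mA.
Then V_CE = 14 − 4.1×8.2 − 4.14×0.47 = -21.6 V < 0.2 V — the active assumption fails.
Re-solve with V_CE = 0.2 V. KCL at the emitter: V_E/R_E = (V_BB−0.7−V_E)/R_B + (V_CC−0.2−V_E)/R_C, giving V_E = 0.77 V.
I_C = (V_CC − 0.2 − V_E)/R_C = (13.8 − 0.77)/8.2 = 1.59 mA.
Check: I_B = (8.1 − 0.77)/150 = 0.0489 mA, and β·I_B = 4.89 mA > I_C, confirming saturation.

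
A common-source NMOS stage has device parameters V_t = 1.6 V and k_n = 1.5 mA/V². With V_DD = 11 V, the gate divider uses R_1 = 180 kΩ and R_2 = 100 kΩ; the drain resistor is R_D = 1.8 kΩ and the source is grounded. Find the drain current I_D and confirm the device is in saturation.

V_G = V_DD·R_2/(R_1+R_2) = 11×100/280 = 3.93 V. With the source grounded, V_GS = V_G = 3.93 V.
Assume saturation: I_D = (k_n/2)(V_GS − V_t)² = (1.5/2)×(3.93 − 1.6)² = 0.75×2.33² = 4.07 mA.
V_DS = V_DD − I_D·R_D = 11 − 4.07×1.8 = 3.68 V.
Saturation requires V_DS ≥ V_GS − V_t = 2.33 V; 3.68 ≥ 2.33 ✓.

I_D ≈ 4.1 mA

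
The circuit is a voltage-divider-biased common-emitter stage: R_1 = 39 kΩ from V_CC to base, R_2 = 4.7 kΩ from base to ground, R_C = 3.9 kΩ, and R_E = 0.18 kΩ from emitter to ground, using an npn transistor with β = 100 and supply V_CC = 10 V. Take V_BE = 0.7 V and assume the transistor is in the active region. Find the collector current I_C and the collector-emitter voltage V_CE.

Thevenize the base divider: V_Th = V_CC·R_2/(R_1+R_2) = 10×4.7/43.7 = 1.08 V, R_Th = R_1‖R_2 = 4.19 kΩ.
Base-emitter loop: V_Th = I_B·R_Th + V_BE + (β+1)I_B·R_E, so I_B = (1.08 − 0.7) / (4.19 + 101×0.18) = 0.0168 mA.
I_C = β·I_B = 100×0.0168 = 1.68 mA, and I_E = (β+1)I_B = 1.7 mA.
V_CE = V_CC − I_C·R_C − I_E·R_E = 10 − 1.68×3.9 − 1.7×0.18 = 3.15 V.
V_CE = 3.15 V > 0.2 V confirms active-region operation.

I_C ≈ 1.7 mA, V_CE ≈ 3.1 V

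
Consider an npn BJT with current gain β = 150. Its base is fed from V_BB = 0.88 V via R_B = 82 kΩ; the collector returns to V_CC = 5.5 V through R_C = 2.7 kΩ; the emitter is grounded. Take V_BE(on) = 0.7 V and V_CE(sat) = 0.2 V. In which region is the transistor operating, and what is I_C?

Assume active. Base-emitter loop: I_B = (V_BB − V_BE)/R_B = (0.88 − 0.7)/82 = 0.0022 mA.
I_C = β·I_B = 150×0.0022 = 0.329 mA.
V_CE = V_CC − I_C·R_C = 5.5 − 0.329×2.7 = 4.61 V > V_CE(sat), so the active-region assumption holds.

active; I_C ≈ 0.33 mA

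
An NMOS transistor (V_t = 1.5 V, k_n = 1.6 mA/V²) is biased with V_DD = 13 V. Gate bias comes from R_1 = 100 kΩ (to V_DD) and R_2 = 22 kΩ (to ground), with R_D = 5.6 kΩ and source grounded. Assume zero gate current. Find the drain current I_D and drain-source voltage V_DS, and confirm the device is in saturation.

V_G = V_DD·R_2/(R_1+R_2) = 13×22/122 = 2.34 V. With the source grounded, V_GS = V_G = 2.34 V.
Assume saturation: I_D = (k_n/2)(V_GS − V_t)² = (1.6/2)×(2.34 − 1.5)² = 0.8×0.844² = 0.57 mA.
V_DS = V_DD − I_D·R_D = 13 − 0.57×5.6 = 9.81 V.
Saturation requires V_DS ≥ V_GS − V_t = 0.844 V; 9.81 ≥ 0.844 ✓.

I_D ≈ 0.57 mA, V_DS ≈ 9.8 V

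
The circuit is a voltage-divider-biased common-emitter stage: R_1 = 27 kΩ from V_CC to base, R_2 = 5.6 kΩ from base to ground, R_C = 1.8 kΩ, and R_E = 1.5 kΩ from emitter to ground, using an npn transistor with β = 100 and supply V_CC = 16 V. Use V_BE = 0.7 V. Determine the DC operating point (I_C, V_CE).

I_C ≈ 1.3 mA, V_CE ≈ 12 V

Thevenize the base divider: V_Th = V_CC·R_2/(R_1+R_2) = 16×5.6/32.6 = 2.75 V, R_Th = R_1‖R_2 = 4.64 kΩ.
Base-emitter loop: V_Th = I_B·R_Th + V_BE + (β+1)I_B·R_E, so I_B = (2.75 − 0.7) / (4.64 + 101×1.5) = 0.0131 mA.
I_C = β·I_B = 100×0.0131 = 1.31 mA, and I_E = (β+1)I_B = 1.33 mA.
V_CE = V_CC − I_C·R_C − I_E·R_E = 16 − 1.31×1.8 − 1.33×1.5 = 11.7 V.
V_CE = 11.7 V > 0.2 V confirms active-region operation.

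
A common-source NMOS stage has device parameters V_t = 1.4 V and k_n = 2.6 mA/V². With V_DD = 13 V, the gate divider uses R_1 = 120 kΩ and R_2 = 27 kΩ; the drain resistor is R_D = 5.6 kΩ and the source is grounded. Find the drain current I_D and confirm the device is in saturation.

I_D ≈ 1.3 mA

V_G = V_DD·R_2/(R_1+R_2) = 13×27/147 = 2.39 V. With the source grounded, V_GS = V_G = 2.39 V.
Assume saturation: I_D = (k_n/2)(V_GS − V_t)² = (2.6/2)×(2.39 − 1.4)² = 1.3×0.988² = 1.27 mA.
V_DS = V_DD − I_D·R_D = 13 − 1.27×5.6 = 5.9 V.
Saturation requires V_DS ≥ V_GS − V_t = 0.988 V; 5.9 ≥ 0.988 ✓.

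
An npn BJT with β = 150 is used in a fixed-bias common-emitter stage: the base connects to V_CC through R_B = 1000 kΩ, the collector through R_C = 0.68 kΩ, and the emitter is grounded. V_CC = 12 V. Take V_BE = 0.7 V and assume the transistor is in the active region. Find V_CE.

Base loop: V_CC = I_B·R_B + V_BE, so I_B = (12 − 0.7)/1000 kΩ = 0.0113 mA.
In the active region I_C = β·I_B = 150 × 0.0113 = 1.7 mA.
Collector loop: V_CE = V_CC − I_C·R_C = 12 − 1.7×0.68 = 10.8 V.
Since V_CE = 10.8 V > V_CE(sat) ≈ 0.2 V, the transistor is in the active region as assumed.

V_CE ≈ 11 V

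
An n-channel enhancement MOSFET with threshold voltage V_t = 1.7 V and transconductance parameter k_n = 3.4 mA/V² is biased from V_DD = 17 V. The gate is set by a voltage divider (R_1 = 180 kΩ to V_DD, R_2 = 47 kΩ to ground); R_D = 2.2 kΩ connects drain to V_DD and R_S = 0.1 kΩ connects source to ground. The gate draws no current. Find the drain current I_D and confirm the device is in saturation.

I_D ≈ 3.6 mA

V_G = V_DD·R_2/(R_1+R_2) = 17×47/227 = 3.52 V.
Assume saturation: I_D = (k_n/2)(V_GS − V_t)² with V_GS = V_G − I_D·R_S = 3.52 − 0.1·I_D.
Substituting gives 0.017·I_D² − 1.62·I_D + 5.63 = 0, with roots I_D = 3.62 or 91.6 mA.
The root I_D = 91.6 mA gives V_GS = -5.64 V ≤ V_t, so take I_D = 3.62 mA.
Then V_GS = 3.16 V and V_DS = V_DD − I_D(R_D+R_S) = 17 − 3.62×2.3 = 8.68 V.
Saturation requires V_DS ≥ V_GS − V_t = 1.46 V; 8.68 ≥ 1.46 ✓.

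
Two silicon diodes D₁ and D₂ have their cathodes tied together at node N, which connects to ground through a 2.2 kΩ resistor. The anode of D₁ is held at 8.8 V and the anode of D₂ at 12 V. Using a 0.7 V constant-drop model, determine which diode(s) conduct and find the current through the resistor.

Only D₂ conducts; I_R ≈ 5.1 mA

Assume both conduct. Then node N would need to be at both 8.8−0.7 = 8.1 V and 12−0.7 = 11.3 V, which is impossible.
Assume only D₂ conducts: V_N = 12 − 0.7 = 11.3 V, so I_R = 11.3/2.2 = 5.14 mA.
Check D₁: its anode-to-cathode voltage is 8.8 − 11.3 = -2.5 V < 0.7 V, so it is off. The assumption is consistent.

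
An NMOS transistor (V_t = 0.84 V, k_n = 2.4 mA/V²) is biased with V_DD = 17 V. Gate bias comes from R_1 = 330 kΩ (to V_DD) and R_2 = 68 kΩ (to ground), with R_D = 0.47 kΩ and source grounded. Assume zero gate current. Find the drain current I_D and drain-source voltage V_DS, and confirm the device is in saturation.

I_D ≈ 5.1 mA, V_DS ≈ 15 V

V_G = V_DD·R_2/(R_1+R_2) = 17×68/398 = 2.9 V. With the source grounded, V_GS = V_G = 2.9 V.
Assume saturation: I_D = (k_n/2)(V_GS − V_t)² = (2.4/2)×(2.9 − 0.84)² = 1.2×2.06² = 5.11 mA.
V_DS = V_DD − I_D·R_D = 17 − 5.11×0.47 = 14.6 V.
Saturation requires V_DS ≥ V_GS − V_t = 2.06 V; 14.6 ≥ 2.06 ✓.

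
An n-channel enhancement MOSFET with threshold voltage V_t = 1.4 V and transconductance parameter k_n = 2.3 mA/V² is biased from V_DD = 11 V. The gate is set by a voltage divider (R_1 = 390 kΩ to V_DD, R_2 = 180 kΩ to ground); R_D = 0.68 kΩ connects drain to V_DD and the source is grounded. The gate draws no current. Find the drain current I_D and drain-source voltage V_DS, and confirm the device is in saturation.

I_D ≈ 4.9 mA, V_DS ≈ 7.6 V

V_G = V_DD·R_2/(R_1+R_2) = 11×180/570 = 3.47 V. With the source grounded, V_GS = V_G = 3.47 V.
Assume saturation: I_D = (k_n/2)(V_GS − V_t)² = (2.3/2)×(3.47 − 1.4)² = 1.15×2.07² = 4.95 mA.
V_DS = V_DD − I_D·R_D = 11 − 4.95×0.68 = 7.64 V.
Saturation requires V_DS ≥ V_GS − V_t = 2.07 V; 7.64 ≥ 2.07 ✓.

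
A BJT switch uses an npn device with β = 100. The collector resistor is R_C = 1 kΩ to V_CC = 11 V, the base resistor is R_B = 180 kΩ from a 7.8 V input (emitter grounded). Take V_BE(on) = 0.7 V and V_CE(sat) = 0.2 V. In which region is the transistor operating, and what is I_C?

active; I_C ≈ 3.9 mA

Assume active. Base-emitter loop: I_B = (V_BB − V_BE)/R_B = (7.8 − 0.7)/180 = 0.0394 mA.
I_C = β·I_B = 100×0.0394 = 3.94 mA.
V_CE = V_CC − I_C·R_C = 11 − 3.94×1 = 7.06 V > V_CE(sat), so the active-region assumption holds.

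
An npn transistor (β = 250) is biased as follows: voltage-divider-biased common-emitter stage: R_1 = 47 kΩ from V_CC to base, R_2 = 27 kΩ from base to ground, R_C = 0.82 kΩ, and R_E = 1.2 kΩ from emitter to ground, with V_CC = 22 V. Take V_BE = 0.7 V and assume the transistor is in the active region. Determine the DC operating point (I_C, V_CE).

I_C ≈ 5.8 mA, V_CE ≈ 10 V

Thevenize the base divider: V_Th = V_CC·R_2/(R_1+R_2) = 22×27/74 = 8.03 V, R_Th = R_1‖R_2 = 17.1 kΩ.
Base-emitter loop: V_Th = I_B·R_Th + V_BE + (β+1)I_B·R_E, so I_B = (8.03 − 0.7) / (17.1 + 251×1.2) = 0.023 mA.
I_C = β·I_B = 250×0.023 = 5.75 mA, and I_E = (β+1)I_B = 5.78 mA.
V_CE = V_CC − I_C·R_C − I_E·R_E = 22 − 5.75×0.82 − 5.78×1.2 = 10.3 V.
V_CE = 10.3 V > 0.2 V confirms active-region operation.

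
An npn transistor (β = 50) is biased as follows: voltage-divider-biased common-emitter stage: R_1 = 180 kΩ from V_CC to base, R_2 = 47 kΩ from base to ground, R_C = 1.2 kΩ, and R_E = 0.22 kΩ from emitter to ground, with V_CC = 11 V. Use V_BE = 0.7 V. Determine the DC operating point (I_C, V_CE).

Thevenize the base divider: V_Th = V_CC·R_2/(R_1+R_2) = 11×47/227 = 2.28 V, R_Th = R_1‖R_2 = 37.3 kΩ.
Base-emitter loop: V_Th = I_B·R_Th + V_BE + (β+1)I_B·R_E, so I_B = (2.28 − 0.7) / (37.3 + 51×0.22) = 0.0325 mA.
I_C = β·I_B = 50×0.0325 = 1.63 mA, and I_E = (β+1)I_B = 1.66 mA.
V_CE = V_CC − I_C·R_C − I_E·R_E = 11 − 1.63×1.2 − 1.66×0.22 = 8.68 V.
V_CE = 8.68 V > 0.2 V confirms active-region operation.

I_C ≈ 1.6 mA, V_CE ≈ 8.7 V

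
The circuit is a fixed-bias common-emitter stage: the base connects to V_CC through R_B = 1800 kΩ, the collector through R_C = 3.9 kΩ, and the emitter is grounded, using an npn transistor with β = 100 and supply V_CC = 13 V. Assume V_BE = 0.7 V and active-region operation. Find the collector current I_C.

I_C ≈ 0.68 mA

Base loop: V_CC = I_B·R_B + V_BE, so I_B = (13 − 0.7)/1800 kΩ = 0.00683 mA.
In the active region I_C = β·I_B = 100 × 0.00683 = 0.683 mA.
Collector loop: V_CE = V_CC − I_C·R_C = 13 − 0.683×3.9 = 10.3 V.
Since V_CE = 10.3 V > V_CE(sat) ≈ 0.2 V, the transistor is in the active region as assumed.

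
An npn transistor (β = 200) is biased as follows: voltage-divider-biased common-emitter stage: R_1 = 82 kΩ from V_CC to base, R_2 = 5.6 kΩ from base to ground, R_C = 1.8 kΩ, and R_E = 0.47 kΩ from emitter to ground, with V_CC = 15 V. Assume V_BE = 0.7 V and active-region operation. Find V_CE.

Thevenize the base divider: V_Th = V_CC·R_2/(R_1+R_2) = 15×5.6/87.6 = 0.959 V, R_Th = R_1‖R_2 = 5.24 kΩ.
Base-emitter loop: V_Th = I_B·R_Th + V_BE + (β+1)I_B·R_E, so I_B = (0.959 − 0.7) / (5.24 + 201×0.47) = 0.0026 mA.
I_C = β·I_B = 200×0.0026 = 0.519 mA, and I_E = (β+1)I_B = 0.522 mA.
V_CE = V_CC − I_C·R_C − I_E·R_E = 15 − 0.519×1.8 − 0.522×0.47 = 13.8 V.
V_CE = 13.8 V > 0.2 V confirms active-region operation.

V_CE ≈ 14 V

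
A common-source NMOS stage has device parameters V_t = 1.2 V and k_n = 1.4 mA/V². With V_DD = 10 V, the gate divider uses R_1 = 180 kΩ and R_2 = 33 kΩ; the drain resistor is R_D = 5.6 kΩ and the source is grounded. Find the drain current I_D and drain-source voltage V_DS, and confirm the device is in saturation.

V_G = V_DD·R_2/(R_1+R_2) = 10×33/213 = 1.55 V. With the source grounded, V_GS = V_G = 1.55 V.
Assume saturation: I_D = (k_n/2)(V_GS − V_t)² = (1.4/2)×(1.55 − 1.2)² = 0.7×0.349² = 0.0854 mA.
V_DS = V_DD − I_D·R_D = 10 − 0.0854×5.6 = 9.52 V.
Saturation requires V_DS ≥ V_GS − V_t = 0.349 V; 9.52 ≥ 0.349 ✓.

I_D ≈ 0.085 mA, V_DS ≈ 9.5 V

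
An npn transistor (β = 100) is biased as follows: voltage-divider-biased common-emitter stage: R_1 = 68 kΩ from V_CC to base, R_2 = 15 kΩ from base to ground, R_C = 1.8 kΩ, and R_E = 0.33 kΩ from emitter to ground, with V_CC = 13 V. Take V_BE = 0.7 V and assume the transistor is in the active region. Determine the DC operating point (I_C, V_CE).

I_C ≈ 3.6 mA, V_CE ≈ 5.3 V

Thevenize the base divider: V_Th = V_CC·R_2/(R_1+R_2) = 13×15/83 = 2.35 V, R_Th = R_1‖R_2 = 12.3 kΩ.
Base-emitter loop: V_Th = I_B·R_Th + V_BE + (β+1)I_B·R_E, so I_B = (2.35 − 0.7) / (12.3 + 101×0.33) = 0.0362 mA.
I_C = β·I_B = 100×0.0362 = 3.62 mA, and I_E = (β+1)I_B = 3.65 mA.
V_CE = V_CC − I_C·R_C − I_E·R_E = 13 − 3.62×1.8 − 3.65×0.33 = 5.29 V.
V_CE = 5.29 V > 0.2 V confirms active-region operation.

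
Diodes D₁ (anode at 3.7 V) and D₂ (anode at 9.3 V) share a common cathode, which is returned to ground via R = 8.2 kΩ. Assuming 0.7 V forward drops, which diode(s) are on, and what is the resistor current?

Only D₂ conducts; I_R ≈ 1 mA

Assume both conduct. Then node N would need to be at both 3.7−0.7 = 3 V and 9.3−0.7 = 8.6 V, which is impossible.
Assume only D₂ conducts: V_N = 9.3 − 0.7 = 8.6 V, so I_R = 8.6/8.2 = 1.05 mA.
Check D₁: its anode-to-cathode voltage is 3.7 − 8.6 = -4.9 V < 0.7 V, so it is off. The assumption is consistent.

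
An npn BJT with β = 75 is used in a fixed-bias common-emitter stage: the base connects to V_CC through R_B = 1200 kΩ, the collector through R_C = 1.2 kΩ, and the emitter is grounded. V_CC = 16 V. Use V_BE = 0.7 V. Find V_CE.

V_CE ≈ 15 V

Base loop: V_CC = I_B·R_B + V_BE, so I_B = (16 − 0.7)/1200 kΩ = 0.0128 mA.
In the active region I_C = β·I_B = 75 × 0.0128 = 0.956 mA.
Collector loop: V_CE = V_CC − I_C·R_C = 16 − 0.956×1.2 = 14.9 V.
Since V_CE = 14.9 V > V_CE(sat) ≈ 0.2 V, the transistor is in the active region as assumed.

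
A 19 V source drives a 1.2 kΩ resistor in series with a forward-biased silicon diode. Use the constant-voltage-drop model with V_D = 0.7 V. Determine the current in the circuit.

KVL around the loop: 19 = V_D + I·R = 0.7 + I × 1.2 kΩ.
So I = (19 − 0.7) / 1.2 kΩ = 18.3 / 1.2 = 15.3 mA.

I ≈ 15 mA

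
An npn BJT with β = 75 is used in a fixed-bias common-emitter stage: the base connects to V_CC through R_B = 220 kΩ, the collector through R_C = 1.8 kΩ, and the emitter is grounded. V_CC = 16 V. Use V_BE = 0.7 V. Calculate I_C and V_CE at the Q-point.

I_C ≈ 5.2 mA, V_CE ≈ 6.6 V

Base loop: V_CC = I_B·R_B + V_BE, so I_B = (16 − 0.7)/220 kΩ = 0.0695 mA.
In the active region I_C = β·I_B = 75 × 0.0695 = 5.22 mA.
Collector loop: V_CE = V_CC − I_C·R_C = 16 − 5.22×1.8 = 6.61 V.
Since V_CE = 6.61 V > V_CE(sat) ≈ 0.2 V, the transistor is in the active region as assumed.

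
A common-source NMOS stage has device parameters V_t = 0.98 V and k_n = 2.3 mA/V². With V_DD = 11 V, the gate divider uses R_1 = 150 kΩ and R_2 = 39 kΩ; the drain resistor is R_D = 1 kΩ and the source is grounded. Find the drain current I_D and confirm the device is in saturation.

V_G = V_DD·R_2/(R_1+R_2) = 11×39/189 = 2.27 V. With the source grounded, V_GS = V_G = 2.27 V.
Assume saturation: I_D = (k_n/2)(V_GS − V_t)² = (2.3/2)×(2.27 − 0.98)² = 1.15×1.29² = 1.91 mA.
V_DS = V_DD − I_D·R_D = 11 − 1.91×1 = 9.09 V.
Saturation requires V_DS ≥ V_GS − V_t = 1.29 V; 9.09 ≥ 1.29 ✓.

I_D ≈ 1.9 mA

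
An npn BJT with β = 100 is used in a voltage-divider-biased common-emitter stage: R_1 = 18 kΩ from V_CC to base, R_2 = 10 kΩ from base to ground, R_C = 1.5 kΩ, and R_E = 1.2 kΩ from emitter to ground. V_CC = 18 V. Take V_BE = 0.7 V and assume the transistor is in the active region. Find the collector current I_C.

I_C ≈ 4.5 mA

Thevenize the base divider: V_Th = V_CC·R_2/(R_1+R_2) = 18×10/28 = 6.43 V, R_Th = R_1‖R_2 = 6.43 kΩ.
Base-emitter loop: V_Th = I_B·R_Th + V_BE + (β+1)I_B·R_E, so I_B = (6.43 − 0.7) / (6.43 + 101×1.2) = 0.0449 mA.
I_C = β·I_B = 100×0.0449 = 4.49 mA, and I_E = (β+1)I_B = 4.53 mA.
V_CE = V_CC − I_C·R_C − I_E·R_E = 18 − 4.49×1.5 − 4.53×1.2 = 5.83 V.
V_CE = 5.83 V > 0.2 V confirms active-region operation.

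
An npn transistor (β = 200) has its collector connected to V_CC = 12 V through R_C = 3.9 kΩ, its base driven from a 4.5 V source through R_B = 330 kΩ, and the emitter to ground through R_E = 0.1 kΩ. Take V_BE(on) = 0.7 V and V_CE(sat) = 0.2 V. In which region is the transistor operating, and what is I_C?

active; I_C ≈ 2.2 mA

Assume active. Base-emitter loop: I_B = (V_BB − V_BE)/(R_B + (β+1)R_E) = (4.5 − 0.7)/(330 + 201×0.1) = 0.0109 mA.
I_C = β·I_B = 200×0.0109 = 2.17 mA.
V_CE = V_CC − I_C·R_C − I_E·R_E = 12 − 2.17×3.9 − 2.18×0.1 = 3.32 V > V_CE(sat), so the active-region assumption holds.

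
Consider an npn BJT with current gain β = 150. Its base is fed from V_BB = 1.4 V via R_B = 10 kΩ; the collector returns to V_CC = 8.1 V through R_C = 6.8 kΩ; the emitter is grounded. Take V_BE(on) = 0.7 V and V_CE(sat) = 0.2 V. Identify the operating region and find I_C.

saturation; I_C ≈ 1.2 mA

Assume active: I_B = (1.4 − 0.7)/10 = 0.07 mA, giving I_C = β·I_B = 10.5 mA.
But then V_CE = 8.1 − 10.5×6.8 = -63.3 V < V_CE(sat) = 0.2 V — impossible in the active region.
So the transistor is saturated. With V_CE = 0.2 V, I_C = (V_CC − 0.2)/R_C = 7.9/6.8 = 1.16 mA.
Check: β·I_B = 10.5 mA > I_C = 1.16 mA, confirming saturation.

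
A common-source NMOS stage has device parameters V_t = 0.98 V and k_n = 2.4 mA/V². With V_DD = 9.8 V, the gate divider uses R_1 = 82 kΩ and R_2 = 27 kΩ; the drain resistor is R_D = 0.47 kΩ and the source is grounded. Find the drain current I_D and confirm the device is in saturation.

I_D ≈ 2.5 mA

V_G = V_DD·R_2/(R_1+R_2) = 9.8×27/109 = 2.43 V. With the source grounded, V_GS = V_G = 2.43 V.
Assume saturation: I_D = (k_n/2)(V_GS − V_t)² = (2.4/2)×(2.43 − 0.98)² = 1.2×1.45² = 2.51 mA.
V_DS = V_DD − I_D·R_D = 9.8 − 2.51×0.47 = 8.62 V.
Saturation requires V_DS ≥ V_GS − V_t = 1.45 V; 8.62 ≥ 1.45 ✓.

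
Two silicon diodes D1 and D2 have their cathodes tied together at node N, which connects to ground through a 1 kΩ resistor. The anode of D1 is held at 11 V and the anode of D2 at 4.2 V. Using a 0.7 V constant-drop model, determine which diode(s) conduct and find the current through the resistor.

Only D1 conducts; I_R ≈ 10 mA

Assume both conduct. Then node N would need to be at both 11−0.7 = 10.3 V and 4.2−0.7 = 3.5 V, which is impossible.
Assume only D1 conducts: V_N = 11 − 0.7 = 10.3 V, so I_R = 10.3/1 = 10.3 mA.
Check D2: its anode-to-cathode voltage is 4.2 − 10.3 = -6.1 V < 0.7 V, so it is off. The assumption is consistent.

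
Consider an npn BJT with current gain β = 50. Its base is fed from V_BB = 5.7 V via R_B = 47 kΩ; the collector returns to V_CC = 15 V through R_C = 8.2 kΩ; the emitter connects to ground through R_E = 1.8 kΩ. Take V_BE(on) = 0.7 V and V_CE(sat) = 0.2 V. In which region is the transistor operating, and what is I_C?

saturation; I_C ≈ 1.5 mA

Assume active: I_B = (5.7 − 0.7)/(47 + 51×1.8) = 0.036 mA, I_C = β·I_B = 1.8 mA.
Then V_CE = 15 − 1.8×8.2 − 1.84×1.8 = -3.08 V < 0.2 V — the active assumption fails.
Re-solve with V_CE = 0.2 V. KCL at the emitter: V_E/R_E = (V_BB−0.7−V_E)/R_B + (V_CC−0.2−V_E)/R_C, giving V_E = 2.74 V.
I_C = (V_CC − 0.2 − V_E)/R_C = (14.8 − 2.74)/8.2 = 1.47 mA.
Check: I_B = (5 − 2.74)/47 = 0.0482 mA, and β·I_B = 2.41 mA > I_C, confirming saturation.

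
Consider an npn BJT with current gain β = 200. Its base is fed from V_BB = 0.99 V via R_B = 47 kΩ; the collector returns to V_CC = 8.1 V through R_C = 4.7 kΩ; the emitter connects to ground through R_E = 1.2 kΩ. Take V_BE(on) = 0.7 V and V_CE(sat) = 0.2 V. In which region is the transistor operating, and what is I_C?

active; I_C ≈ 0.2 mA

Assume active. Base-emitter loop: I_B = (V_BB − V_BE)/(R_B + (β+1)R_E) = (0.99 − 0.7)/(47 + 201×1.2) = 0.00101 mA.
I_C = β·I_B = 200×0.00101 = 0.201 mA.
V_CE = V_CC − I_C·R_C − I_E·R_E = 8.1 − 0.201×4.7 − 0.202×1.2 = 6.91 V > V_CE(sat), so the active-region assumption holds.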